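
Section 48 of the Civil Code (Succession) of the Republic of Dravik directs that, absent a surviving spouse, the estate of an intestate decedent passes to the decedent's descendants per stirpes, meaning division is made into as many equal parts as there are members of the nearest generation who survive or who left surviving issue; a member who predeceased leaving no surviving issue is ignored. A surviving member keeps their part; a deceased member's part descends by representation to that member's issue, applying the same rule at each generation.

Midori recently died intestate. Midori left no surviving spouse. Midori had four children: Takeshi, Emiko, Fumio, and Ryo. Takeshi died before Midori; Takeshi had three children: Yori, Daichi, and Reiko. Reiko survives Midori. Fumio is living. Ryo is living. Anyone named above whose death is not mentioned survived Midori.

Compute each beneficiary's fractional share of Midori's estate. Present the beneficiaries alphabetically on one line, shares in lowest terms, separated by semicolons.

There is no surviving spouse, so the entire estate passes to Midori's descendants per stirpes.
The estate is divided into 4 equal shares of 1/4 among Takeshi, Emiko, Fumio, Ryo.
Takeshi predeceased; the 1/4 allotted to Takeshi's branch passes to Takeshi's issue by representation.
The 1/4 is divided into 3 equal shares of 1/12 among Yori, Daichi, Reiko.
Yori is living and takes 1/12.
Daichi is living and takes 1/12.
Reiko is living and takes 1/12.
Emiko is living and takes 1/4.
Fumio is living and takes 1/4.
Ryo is living and takes 1/4.

Daichi 1/12; Emiko 1/4; Fumio 1/4; Reiko 1/12; Ryo 1/4; Yori 1/12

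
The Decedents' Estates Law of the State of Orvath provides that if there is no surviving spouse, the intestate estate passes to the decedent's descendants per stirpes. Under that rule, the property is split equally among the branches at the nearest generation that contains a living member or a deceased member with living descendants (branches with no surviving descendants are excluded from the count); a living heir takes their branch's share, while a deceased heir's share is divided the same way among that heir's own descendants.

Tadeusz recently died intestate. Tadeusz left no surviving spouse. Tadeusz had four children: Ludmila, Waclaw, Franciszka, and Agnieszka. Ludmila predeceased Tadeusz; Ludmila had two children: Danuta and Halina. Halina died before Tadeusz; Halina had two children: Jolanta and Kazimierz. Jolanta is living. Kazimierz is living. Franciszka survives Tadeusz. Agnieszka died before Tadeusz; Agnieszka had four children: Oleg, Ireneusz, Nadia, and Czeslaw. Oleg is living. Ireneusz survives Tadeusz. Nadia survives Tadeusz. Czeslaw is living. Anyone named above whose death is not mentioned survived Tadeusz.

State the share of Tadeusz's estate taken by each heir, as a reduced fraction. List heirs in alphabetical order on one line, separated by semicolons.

There is no surviving spouse, so the entire estate passes to Tadeusz's descendants per stirpes.
The estate is divided into 4 equal shares of 1/4 among Ludmila, Waclaw, Franciszka, Agnieszka.
Ludmila predeceased; the 1/4 allotted to Ludmila's branch passes to Ludmila's issue by representation.
The 1/4 is divided into 2 equal shares of 1/8 among Danuta, Halina.
Danuta is living and takes 1/8.
Halina predeceased; the 1/8 allotted to Halina's branch passes to Halina's issue by representation.
The 1/8 is divided into 2 equal shares of 1/16 among Jolanta, Kazimierz.
Jolanta is living and takes 1/16.
Kazimierz is living and takes 1/16.
Waclaw is living and takes 1/4.
Franciszka is living and takes 1/4.
Agnieszka predeceased; the 1/4 allotted to Agnieszka's branch passes to Agnieszka's issue by representation.
The 1/4 is divided into 4 equal shares of 1/16 among Oleg, Ireneusz, Nadia, Czeslaw.
Oleg is living and takes 1/16.
Ireneusz is living and takes 1/16.
Nadia is living and takes 1/16.
Czeslaw is living and takes 1/16.

Czeslaw 1/16; Danuta 1/8; Franciszka 1/4; Ireneusz 1/16; Jolanta 1/16; Kazimierz 1/16; Nadia 1/16; Oleg 1/16; Waclaw 1/4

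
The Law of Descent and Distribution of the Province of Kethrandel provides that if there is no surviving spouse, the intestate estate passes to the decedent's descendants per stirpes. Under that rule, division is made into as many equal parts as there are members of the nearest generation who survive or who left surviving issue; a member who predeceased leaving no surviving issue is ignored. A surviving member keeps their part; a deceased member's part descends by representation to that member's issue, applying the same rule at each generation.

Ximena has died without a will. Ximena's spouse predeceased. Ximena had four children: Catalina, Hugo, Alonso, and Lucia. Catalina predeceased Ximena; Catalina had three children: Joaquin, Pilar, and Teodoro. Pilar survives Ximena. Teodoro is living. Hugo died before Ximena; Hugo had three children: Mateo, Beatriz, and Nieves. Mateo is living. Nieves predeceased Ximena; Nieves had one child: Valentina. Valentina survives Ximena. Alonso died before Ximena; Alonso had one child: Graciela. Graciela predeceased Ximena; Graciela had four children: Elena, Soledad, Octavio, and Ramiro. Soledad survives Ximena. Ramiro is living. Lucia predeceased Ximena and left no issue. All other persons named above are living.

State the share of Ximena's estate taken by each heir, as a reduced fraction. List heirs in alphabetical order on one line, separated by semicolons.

Beatriz 1/9; Elena 1/12; Joaquin 1/9; Mateo 1/9; Octavio 1/12; Pilar 1/9; Ramiro 1/12; Soledad 1/12; Teodoro 1/9; Valentina 1/9

There is no surviving spouse, so the entire estate passes to Ximena's descendants per stirpes.
Lucia left no surviving issue, so that branch lapses and is disregarded.
The estate is divided into 3 equal shares of 1/3 among Catalina, Hugo, Alonso.
Catalina predeceased; the 1/3 allotted to Catalina's branch passes to Catalina's issue by representation.
The 1/3 is divided into 3 equal shares of 1/9 among Joaquin, Pilar, Teodoro.
Joaquin is living and takes 1/9.
Pilar is living and takes 1/9.
Teodoro is living and takes 1/9.
Hugo predeceased; the 1/3 allotted to Hugo's branch passes to Hugo's issue by representation.
The 1/3 is divided into 3 equal shares of 1/9 among Mateo, Beatriz, Nieves.
Mateo is living and takes 1/9.
Beatriz is living and takes 1/9.
Nieves predeceased; the 1/9 allotted to Nieves's branch passes to Nieves's issue by representation.
Valentina is the sole taker at this level and receives the full 1/9.
Alonso predeceased; the 1/3 allotted to Alonso's branch passes to Alonso's issue by representation.
Graciela's line is the sole branch at this level, so the full 1/3 passes to Graciela's issue by representation.
The 1/3 is divided into 4 equal shares of 1/12 among Elena, Soledad, Octavio, Ramiro.
Elena is living and takes 1/12.
Soledad is living and takes 1/12.
Octavio is living and takes 1/12.
Ramiro is living and takes 1/12.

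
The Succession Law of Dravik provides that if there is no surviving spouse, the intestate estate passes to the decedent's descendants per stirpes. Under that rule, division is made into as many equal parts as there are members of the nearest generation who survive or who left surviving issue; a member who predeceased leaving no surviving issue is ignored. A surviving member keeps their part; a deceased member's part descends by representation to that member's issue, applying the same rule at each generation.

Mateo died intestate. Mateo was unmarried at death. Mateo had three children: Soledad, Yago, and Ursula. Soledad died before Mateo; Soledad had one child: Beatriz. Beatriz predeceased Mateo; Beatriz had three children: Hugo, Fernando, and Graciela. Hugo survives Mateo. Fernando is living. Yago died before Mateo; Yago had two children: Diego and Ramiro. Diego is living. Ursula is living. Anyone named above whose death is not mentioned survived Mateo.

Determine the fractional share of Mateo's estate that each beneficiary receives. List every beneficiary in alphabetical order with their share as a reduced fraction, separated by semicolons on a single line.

Diego 1/6; Fernando 1/9; Graciela 1/9; Hugo 1/9; Ramiro 1/6; Ursula 1/3

There is no surviving spouse, so the entire estate passes to Mateo's descendants per stirpes.
The estate is divided into 3 equal shares of 1/3 among Soledad, Yago, Ursula.
Soledad predeceased; the 1/3 allotted to Soledad's branch passes to Soledad's issue by representation.
Beatriz's line is the sole branch at this level, so the full 1/3 passes to Beatriz's issue by representation.
The 1/3 is divided into 3 equal shares of 1/9 among Hugo, Fernando, Graciela.
Hugo is living and takes 1/9.
Fernando is living and takes 1/9.
Graciela is living and takes 1/9.
Yago predeceased; the 1/3 allotted to Yago's branch passes to Yago's issue by representation.
The 1/3 is divided into 2 equal shares of 1/6 among Diego, Ramiro.
Diego is living and takes 1/6.
Ramiro is living and takes 1/6.
Ursula is living and takes 1/3.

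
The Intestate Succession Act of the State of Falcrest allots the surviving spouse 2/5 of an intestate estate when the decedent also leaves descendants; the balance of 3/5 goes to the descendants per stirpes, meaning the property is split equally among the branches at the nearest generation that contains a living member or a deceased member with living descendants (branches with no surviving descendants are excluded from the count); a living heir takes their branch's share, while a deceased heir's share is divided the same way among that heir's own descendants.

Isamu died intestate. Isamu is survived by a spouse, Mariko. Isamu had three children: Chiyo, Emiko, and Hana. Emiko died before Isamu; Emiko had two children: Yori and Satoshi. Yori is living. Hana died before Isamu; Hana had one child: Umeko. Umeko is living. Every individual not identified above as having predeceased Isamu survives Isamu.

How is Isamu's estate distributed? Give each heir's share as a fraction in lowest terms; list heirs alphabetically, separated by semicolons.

Mariko, as surviving spouse, takes 2/5.
The remaining 3/5 passes to Isamu's descendants per stirpes.
The 3/5 is divided into 3 equal shares of 1/5 among Chiyo, Emiko, Hana.
Chiyo is living and takes 1/5.
Emiko predeceased; the 1/5 allotted to Emiko's branch passes to Emiko's issue by representation.
The 1/5 is divided into 2 equal shares of 1/10 among Yori, Satoshi.
Yori is living and takes 1/10.
Satoshi is living and takes 1/10.
Hana predeceased; the 1/5 allotted to Hana's branch passes to Hana's issue by representation.
Umeko is the sole taker at this level and receives the full 1/5.

Chiyo 1/5; Mariko 2/5; Satoshi 1/10; Umeko 1/5; Yori 1/10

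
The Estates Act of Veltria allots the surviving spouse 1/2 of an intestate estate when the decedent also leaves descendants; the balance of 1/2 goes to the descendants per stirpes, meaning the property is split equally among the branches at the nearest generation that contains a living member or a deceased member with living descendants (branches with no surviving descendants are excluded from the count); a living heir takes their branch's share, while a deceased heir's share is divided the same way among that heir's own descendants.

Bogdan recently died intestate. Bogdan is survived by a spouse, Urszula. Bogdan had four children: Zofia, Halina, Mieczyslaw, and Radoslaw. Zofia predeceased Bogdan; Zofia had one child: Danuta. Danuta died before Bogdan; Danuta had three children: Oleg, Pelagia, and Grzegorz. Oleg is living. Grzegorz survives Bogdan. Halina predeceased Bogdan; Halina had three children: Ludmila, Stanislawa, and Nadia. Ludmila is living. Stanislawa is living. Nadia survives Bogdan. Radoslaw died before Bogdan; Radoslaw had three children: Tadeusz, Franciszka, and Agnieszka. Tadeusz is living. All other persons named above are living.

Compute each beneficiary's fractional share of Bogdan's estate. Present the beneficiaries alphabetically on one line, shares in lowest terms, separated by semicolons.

Agnieszka 1/24; Franciszka 1/24; Grzegorz 1/24; Ludmila 1/24; Mieczyslaw 1/8; Nadia 1/24; Oleg 1/24; Pelagia 1/24; Stanislawa 1/24; Tadeusz 1/24; Urszula 1/2

Urszula, as surviving spouse, takes 1/2.
The remaining 1/2 passes to Bogdan's descendants per stirpes.
The 1/2 is divided into 4 equal shares of 1/8 among Zofia, Halina, Mieczyslaw, Radoslaw.
Zofia predeceased; the 1/8 allotted to Zofia's branch passes to Zofia's issue by representation.
Danuta's line is the sole branch at this level, so the full 1/8 passes to Danuta's issue by representation.
The 1/8 is divided into 3 equal shares of 1/24 among Oleg, Pelagia, Grzegorz.
Oleg is living and takes 1/24.
Pelagia is living and takes 1/24.
Grzegorz is living and takes 1/24.
Halina predeceased; the 1/8 allotted to Halina's branch passes to Halina's issue by representation.
The 1/8 is divided into 3 equal shares of 1/24 among Ludmila, Stanislawa, Nadia.
Ludmila is living and takes 1/24.
Stanislawa is living and takes 1/24.
Nadia is living and takes 1/24.
Mieczyslaw is living and takes 1/8.
Radoslaw predeceased; the 1/8 allotted to Radoslaw's branch passes to Radoslaw's issue by representation.
The 1/8 is divided into 3 equal shares of 1/24 among Tadeusz, Franciszka, Agnieszka.
Tadeusz is living and takes 1/24.
Franciszka is living and takes 1/24.
Agnieszka is living and takes 1/24.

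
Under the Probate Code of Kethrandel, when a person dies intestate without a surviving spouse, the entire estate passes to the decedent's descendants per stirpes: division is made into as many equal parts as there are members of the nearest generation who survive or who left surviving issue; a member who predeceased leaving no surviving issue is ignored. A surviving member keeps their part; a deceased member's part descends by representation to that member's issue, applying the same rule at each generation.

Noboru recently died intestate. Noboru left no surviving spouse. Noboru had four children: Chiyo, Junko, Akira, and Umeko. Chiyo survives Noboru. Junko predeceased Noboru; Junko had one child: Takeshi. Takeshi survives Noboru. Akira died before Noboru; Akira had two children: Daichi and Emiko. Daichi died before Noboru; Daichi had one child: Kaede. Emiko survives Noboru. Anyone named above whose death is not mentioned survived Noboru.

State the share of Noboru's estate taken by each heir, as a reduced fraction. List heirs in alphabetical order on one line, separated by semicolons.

Chiyo 1/4; Emiko 1/8; Kaede 1/8; Takeshi 1/4; Umeko 1/4

There is no surviving spouse, so the entire estate passes to Noboru's descendants per stirpes.
The estate is divided into 4 equal shares of 1/4 among Chiyo, Junko, Akira, Umeko.
Chiyo is living and takes 1/4.
Junko predeceased; the 1/4 allotted to Junko's branch passes to Junko's issue by representation.
Takeshi is the sole taker at this level and receives the full 1/4.
Akira predeceased; the 1/4 allotted to Akira's branch passes to Akira's issue by representation.
The 1/4 is divided into 2 equal shares of 1/8 among Daichi, Emiko.
Daichi predeceased; the 1/8 allotted to Daichi's branch passes to Daichi's issue by representation.
Kaede is the sole taker at this level and receives the full 1/8.
Emiko is living and takes 1/8.
Umeko is living and takes 1/4.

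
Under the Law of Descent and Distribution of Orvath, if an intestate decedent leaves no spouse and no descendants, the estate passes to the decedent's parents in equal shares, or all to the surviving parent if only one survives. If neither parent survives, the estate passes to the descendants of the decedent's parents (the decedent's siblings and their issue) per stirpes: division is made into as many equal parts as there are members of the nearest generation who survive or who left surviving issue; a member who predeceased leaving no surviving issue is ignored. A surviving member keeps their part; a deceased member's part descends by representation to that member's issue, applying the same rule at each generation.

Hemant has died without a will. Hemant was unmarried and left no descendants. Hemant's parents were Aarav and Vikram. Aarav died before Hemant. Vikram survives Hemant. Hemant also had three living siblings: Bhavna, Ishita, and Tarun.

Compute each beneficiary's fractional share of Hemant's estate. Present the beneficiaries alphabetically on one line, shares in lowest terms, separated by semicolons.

Vikram 1

Only one parent, Vikram, survives, so Vikram takes the entire estate. The siblings take nothing because a surviving parent has priority.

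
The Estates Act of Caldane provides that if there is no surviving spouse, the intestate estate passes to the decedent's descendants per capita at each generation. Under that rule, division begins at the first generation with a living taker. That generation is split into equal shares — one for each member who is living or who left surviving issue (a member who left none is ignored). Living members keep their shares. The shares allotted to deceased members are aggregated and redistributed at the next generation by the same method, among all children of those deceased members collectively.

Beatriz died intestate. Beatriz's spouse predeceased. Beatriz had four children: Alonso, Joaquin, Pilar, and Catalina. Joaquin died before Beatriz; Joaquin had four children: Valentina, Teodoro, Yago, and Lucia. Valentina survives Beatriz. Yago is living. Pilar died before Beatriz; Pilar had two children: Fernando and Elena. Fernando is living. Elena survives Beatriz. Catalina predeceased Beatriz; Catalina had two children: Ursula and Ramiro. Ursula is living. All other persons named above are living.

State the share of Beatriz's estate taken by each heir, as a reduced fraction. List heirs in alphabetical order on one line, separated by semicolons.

Alonso 1/4; Elena 3/32; Fernando 3/32; Lucia 3/32; Ramiro 3/32; Teodoro 3/32; Ursula 3/32; Valentina 3/32; Yago 3/32

There is no surviving spouse, so the entire estate passes to Beatriz's descendants per capita at each generation.
At generation 1 (Alonso, Joaquin, Pilar, Catalina) there are 4 shares of (1)/4 = 1/4 each.
Living: Alonso — each takes 1/4.
Deceased: Joaquin, Pilar, and Catalina. Their combined 3/4 is pooled and carried to generation 2.
At generation 2 (Valentina, Teodoro, Yago, Lucia, Fernando, Elena, Ursula, Ramiro) there are 8 shares of (3/4)/8 = 3/32 each.
Living: Valentina, Teodoro, Yago, Lucia, Fernando, Elena, Ursula, and Ramiro — each takes 3/32.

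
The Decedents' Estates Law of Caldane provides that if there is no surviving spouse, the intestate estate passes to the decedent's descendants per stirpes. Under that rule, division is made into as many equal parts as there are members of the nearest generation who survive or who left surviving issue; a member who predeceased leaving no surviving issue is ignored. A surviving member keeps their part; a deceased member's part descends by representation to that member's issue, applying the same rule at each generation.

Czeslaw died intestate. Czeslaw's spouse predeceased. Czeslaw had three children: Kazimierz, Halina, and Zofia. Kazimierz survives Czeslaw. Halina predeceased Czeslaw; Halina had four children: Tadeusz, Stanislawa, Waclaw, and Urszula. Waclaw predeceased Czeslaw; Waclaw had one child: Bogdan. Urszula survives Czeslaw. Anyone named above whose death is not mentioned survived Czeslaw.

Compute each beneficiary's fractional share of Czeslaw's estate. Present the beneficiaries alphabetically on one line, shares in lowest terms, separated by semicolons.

There is no surviving spouse, so the entire estate passes to Czeslaw's descendants per stirpes.
The estate is divided into 3 equal shares of 1/3 among Kazimierz, Halina, Zofia.
Kazimierz is living and takes 1/3.
Halina predeceased; the 1/3 allotted to Halina's branch passes to Halina's issue by representation.
The 1/3 is divided into 4 equal shares of 1/12 among Tadeusz, Stanislawa, Waclaw, Urszula.
Tadeusz is living and takes 1/12.
Stanislawa is living and takes 1/12.
Waclaw predeceased; the 1/12 allotted to Waclaw's branch passes to Waclaw's issue by representation.
Bogdan is the sole taker at this level and receives the full 1/12.
Urszula is living and takes 1/12.
Zofia is living and takes 1/3.

Bogdan 1/12; Kazimierz 1/3; Stanislawa 1/12; Tadeusz 1/12; Urszula 1/12; Zofia 1/3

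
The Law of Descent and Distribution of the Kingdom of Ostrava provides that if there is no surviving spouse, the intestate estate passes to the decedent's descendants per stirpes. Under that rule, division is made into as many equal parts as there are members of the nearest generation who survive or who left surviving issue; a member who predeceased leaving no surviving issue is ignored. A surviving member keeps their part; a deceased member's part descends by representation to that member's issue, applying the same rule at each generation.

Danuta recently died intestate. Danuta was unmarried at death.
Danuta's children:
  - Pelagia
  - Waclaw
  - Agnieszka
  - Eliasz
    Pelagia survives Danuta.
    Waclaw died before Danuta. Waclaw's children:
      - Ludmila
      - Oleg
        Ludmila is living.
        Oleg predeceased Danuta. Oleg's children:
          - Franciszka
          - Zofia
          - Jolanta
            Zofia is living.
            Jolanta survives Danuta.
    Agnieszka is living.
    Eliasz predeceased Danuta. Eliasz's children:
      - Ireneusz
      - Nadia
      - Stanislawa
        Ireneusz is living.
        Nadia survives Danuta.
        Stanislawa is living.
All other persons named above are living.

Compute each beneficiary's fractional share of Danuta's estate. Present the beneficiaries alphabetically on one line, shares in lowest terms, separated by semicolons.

Agnieszka 1/4; Franciszka 1/24; Ireneusz 1/12; Jolanta 1/24; Ludmila 1/8; Nadia 1/12; Pelagia 1/4; Stanislawa 1/12; Zofia 1/24

There is no surviving spouse, so the entire estate passes to Danuta's descendants per stirpes.
The estate is divided into 4 equal shares of 1/4 among Pelagia, Waclaw, Agnieszka, Eliasz.
Pelagia is living and takes 1/4.
Waclaw predeceased; the 1/4 allotted to Waclaw's branch passes to Waclaw's issue by representation.
The 1/4 is divided into 2 equal shares of 1/8 among Ludmila, Oleg.
Ludmila is living and takes 1/8.
Oleg predeceased; the 1/8 allotted to Oleg's branch passes to Oleg's issue by representation.
The 1/8 is divided into 3 equal shares of 1/24 among Franciszka, Zofia, Jolanta.
Franciszka is living and takes 1/24.
Zofia is living and takes 1/24.
Jolanta is living and takes 1/24.
Agnieszka is living and takes 1/4.
Eliasz predeceased; the 1/4 allotted to Eliasz's branch passes to Eliasz's issue by representation.
The 1/4 is divided into 3 equal shares of 1/12 among Ireneusz, Nadia, Stanislawa.
Ireneusz is living and takes 1/12.
Nadia is living and takes 1/12.
Stanislawa is living and takes 1/12.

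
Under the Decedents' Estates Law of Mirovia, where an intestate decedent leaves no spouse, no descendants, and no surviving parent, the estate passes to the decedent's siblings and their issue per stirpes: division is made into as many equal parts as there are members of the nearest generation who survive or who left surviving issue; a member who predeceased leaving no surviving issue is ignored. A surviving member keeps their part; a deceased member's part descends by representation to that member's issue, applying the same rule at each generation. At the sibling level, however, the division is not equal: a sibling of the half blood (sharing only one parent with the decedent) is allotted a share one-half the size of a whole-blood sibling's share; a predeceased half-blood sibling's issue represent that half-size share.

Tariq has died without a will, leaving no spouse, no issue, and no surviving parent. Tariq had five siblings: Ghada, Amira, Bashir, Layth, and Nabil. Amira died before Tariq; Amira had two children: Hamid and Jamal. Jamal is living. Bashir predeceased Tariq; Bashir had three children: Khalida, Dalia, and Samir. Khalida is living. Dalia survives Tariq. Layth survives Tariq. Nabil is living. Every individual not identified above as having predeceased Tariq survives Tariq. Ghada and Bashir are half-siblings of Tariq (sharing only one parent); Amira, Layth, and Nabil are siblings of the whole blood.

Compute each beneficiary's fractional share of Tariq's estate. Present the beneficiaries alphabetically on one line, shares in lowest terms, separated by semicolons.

Dalia 1/24; Ghada 1/8; Hamid 1/8; Jamal 1/8; Khalida 1/24; Layth 1/4; Nabil 1/4; Samir 1/24

No spouse, descendants, or parent survives, so the estate passes to Tariq's siblings per stirpes.
Half-blood siblings count for one-half the weight of whole-blood siblings at the initial division.
Dividing 1 in proportion to weights (total weight 4): Ghada (weight 1/2) → 1/8; Amira (weight 1) → 1/4; Bashir (weight 1/2) → 1/8; Layth (weight 1) → 1/4; Nabil (weight 1) → 1/4.
Ghada is living and takes 1/8.
Amira predeceased; the 1/4 allotted to Amira's branch passes to Amira's issue by representation.
The 1/4 is divided into 2 equal shares of 1/8 among Hamid, Jamal.
Hamid is living and takes 1/8.
Jamal is living and takes 1/8.
Bashir predeceased; the 1/8 allotted to Bashir's branch passes to Bashir's issue by representation.
The 1/8 is divided into 3 equal shares of 1/24 among Khalida, Dalia, Samir.
Khalida is living and takes 1/24.
Dalia is living and takes 1/24.
Samir is living and takes 1/24.
Layth is living and takes 1/4.
Nabil is living and takes 1/4.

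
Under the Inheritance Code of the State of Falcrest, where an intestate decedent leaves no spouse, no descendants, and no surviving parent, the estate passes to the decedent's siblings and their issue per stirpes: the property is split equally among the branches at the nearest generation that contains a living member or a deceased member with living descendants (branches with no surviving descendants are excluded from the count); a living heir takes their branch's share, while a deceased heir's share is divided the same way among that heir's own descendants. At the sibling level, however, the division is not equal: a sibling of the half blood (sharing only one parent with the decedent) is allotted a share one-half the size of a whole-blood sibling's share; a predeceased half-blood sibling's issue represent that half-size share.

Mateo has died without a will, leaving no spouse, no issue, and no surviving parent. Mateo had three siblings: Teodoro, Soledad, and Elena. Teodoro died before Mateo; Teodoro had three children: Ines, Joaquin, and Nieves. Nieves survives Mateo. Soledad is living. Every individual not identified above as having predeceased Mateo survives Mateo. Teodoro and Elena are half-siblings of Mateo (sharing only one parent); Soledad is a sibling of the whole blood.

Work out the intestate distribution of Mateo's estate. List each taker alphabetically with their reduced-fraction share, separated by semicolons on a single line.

No spouse, descendants, or parent survives, so the estate passes to Mateo's siblings per stirpes.
Half-blood siblings count for one-half the weight of whole-blood siblings at the initial division.
Dividing 1 in proportion to weights (total weight 2): Teodoro (weight 1/2) → 1/4; Soledad (weight 1) → 1/2; Elena (weight 1/2) → 1/4.
Teodoro predeceased; the 1/4 allotted to Teodoro's branch passes to Teodoro's issue by representation.
The 1/4 is divided into 3 equal shares of 1/12 among Ines, Joaquin, Nieves.
Ines is living and takes 1/12.
Joaquin is living and takes 1/12.
Nieves is living and takes 1/12.
Soledad is living and takes 1/2.
Elena is living and takes 1/4.

Elena 1/4; Ines 1/12; Joaquin 1/12; Nieves 1/12; Soledad 1/2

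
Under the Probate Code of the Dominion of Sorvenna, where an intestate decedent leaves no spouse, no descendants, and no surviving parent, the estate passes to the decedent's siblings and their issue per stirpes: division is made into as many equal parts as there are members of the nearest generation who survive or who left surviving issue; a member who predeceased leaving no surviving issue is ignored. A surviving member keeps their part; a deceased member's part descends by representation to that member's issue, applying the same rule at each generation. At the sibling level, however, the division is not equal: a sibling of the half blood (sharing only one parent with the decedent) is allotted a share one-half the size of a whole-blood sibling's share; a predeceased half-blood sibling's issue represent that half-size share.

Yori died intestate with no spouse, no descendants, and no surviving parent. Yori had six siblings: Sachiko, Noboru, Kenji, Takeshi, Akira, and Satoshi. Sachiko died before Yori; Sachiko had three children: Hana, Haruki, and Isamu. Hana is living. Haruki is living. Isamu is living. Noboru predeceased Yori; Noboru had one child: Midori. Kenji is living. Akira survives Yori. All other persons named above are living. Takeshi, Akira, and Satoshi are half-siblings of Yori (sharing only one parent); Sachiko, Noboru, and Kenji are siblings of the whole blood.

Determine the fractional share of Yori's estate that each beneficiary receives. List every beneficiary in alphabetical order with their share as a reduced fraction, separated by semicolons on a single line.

No spouse, descendants, or parent survives, so the estate passes to Yori's siblings per stirpes.
Half-blood siblings count for one-half the weight of whole-blood siblings at the initial division.
Dividing 1 in proportion to weights (total weight 9/2): Sachiko (weight 1) → 2/9; Noboru (weight 1) → 2/9; Kenji (weight 1) → 2/9; Takeshi (weight 1/2) → 1/9; Akira (weight 1/2) → 1/9; Satoshi (weight 1/2) → 1/9.
Sachiko predeceased; the 2/9 allotted to Sachiko's branch passes to Sachiko's issue by representation.
The 2/9 is divided into 3 equal shares of 2/27 among Hana, Haruki, Isamu.
Hana is living and takes 2/27.
Haruki is living and takes 2/27.
Isamu is living and takes 2/27.
Noboru predeceased; the 2/9 allotted to Noboru's branch passes to Noboru's issue by representation.
Midori is the sole taker at this level and receives the full 2/9.
Kenji is living and takes 2/9.
Takeshi is living and takes 1/9.
Akira is living and takes 1/9.
Satoshi is living and takes 1/9.

Akira 1/9; Hana 2/27; Haruki 2/27; Isamu 2/27; Kenji 2/9; Midori 2/9; Satoshi 1/9; Takeshi 1/9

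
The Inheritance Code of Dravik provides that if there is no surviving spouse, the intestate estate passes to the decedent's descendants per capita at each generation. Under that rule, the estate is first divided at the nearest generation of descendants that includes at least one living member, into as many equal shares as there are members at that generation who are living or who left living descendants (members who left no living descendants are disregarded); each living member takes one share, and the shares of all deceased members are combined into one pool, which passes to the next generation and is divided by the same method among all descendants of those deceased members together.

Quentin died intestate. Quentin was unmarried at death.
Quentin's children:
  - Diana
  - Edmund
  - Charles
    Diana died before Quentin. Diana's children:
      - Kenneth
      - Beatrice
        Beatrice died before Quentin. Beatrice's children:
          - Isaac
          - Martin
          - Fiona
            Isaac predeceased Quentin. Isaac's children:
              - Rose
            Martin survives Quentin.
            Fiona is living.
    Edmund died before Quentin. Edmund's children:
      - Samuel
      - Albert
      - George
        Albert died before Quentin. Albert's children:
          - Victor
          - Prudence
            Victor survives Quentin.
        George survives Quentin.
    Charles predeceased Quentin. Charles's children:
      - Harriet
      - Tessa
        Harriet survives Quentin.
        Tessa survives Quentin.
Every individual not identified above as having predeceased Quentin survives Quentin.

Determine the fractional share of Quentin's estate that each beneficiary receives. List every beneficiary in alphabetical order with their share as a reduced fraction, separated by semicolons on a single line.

There is no surviving spouse, so the entire estate passes to Quentin's descendants per capita at each generation.
No one at generation 1 (Diana, Edmund, Charles) is living; moving to the next generation.
At generation 2 (Kenneth, Beatrice, Samuel, Albert, George, Harriet, Tessa) there are 7 shares of (1)/7 = 1/7 each.
Living: Kenneth, Samuel, George, Harriet, and Tessa — each takes 1/7.
Deceased: Beatrice and Albert. Their combined 2/7 is pooled and carried to generation 3.
At generation 3 (Isaac, Martin, Fiona, Victor, Prudence) there are 5 shares of (2/7)/5 = 2/35 each.
Living: Martin, Fiona, Victor, and Prudence — each takes 2/35.
Deceased: Isaac. That 2/35 share is carried to generation 4.
At generation 4 (Rose) there are 1 shares of (2/35)/1 = 2/35 each.
Living: Rose — each takes 2/35.

Fiona 2/35; George 1/7; Harriet 1/7; Kenneth 1/7; Martin 2/35; Prudence 2/35; Rose 2/35; Samuel 1/7; Tessa 1/7; Victor 2/35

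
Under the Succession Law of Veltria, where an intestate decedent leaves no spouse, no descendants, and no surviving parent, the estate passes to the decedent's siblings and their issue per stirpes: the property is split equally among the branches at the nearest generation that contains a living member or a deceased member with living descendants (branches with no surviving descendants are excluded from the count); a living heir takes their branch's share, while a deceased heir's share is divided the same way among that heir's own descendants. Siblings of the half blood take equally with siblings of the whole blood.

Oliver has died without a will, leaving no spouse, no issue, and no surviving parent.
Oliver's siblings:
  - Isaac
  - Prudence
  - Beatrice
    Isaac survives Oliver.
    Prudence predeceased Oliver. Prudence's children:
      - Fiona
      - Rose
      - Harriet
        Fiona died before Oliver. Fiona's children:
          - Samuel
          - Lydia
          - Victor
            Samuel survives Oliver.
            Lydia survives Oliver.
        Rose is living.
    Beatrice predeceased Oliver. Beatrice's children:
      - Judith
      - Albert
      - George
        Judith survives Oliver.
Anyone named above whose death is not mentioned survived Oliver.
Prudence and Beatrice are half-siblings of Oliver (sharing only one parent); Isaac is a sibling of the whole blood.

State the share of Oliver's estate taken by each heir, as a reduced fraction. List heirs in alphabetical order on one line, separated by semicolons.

Albert 1/9; George 1/9; Harriet 1/9; Isaac 1/3; Judith 1/9; Lydia 1/27; Rose 1/9; Samuel 1/27; Victor 1/27

No spouse, descendants, or parent survives, so the estate passes to Oliver's siblings per stirpes.
Half-blood and whole-blood siblings take equally under the stated rule.
The estate is divided into 3 equal shares of 1/3 among Isaac, Prudence, Beatrice.
Isaac is living and takes 1/3.
Prudence predeceased; the 1/3 allotted to Prudence's branch passes to Prudence's issue by representation.
The 1/3 is divided into 3 equal shares of 1/9 among Fiona, Rose, Harriet.
Fiona predeceased; the 1/9 allotted to Fiona's branch passes to Fiona's issue by representation.
The 1/9 is divided into 3 equal shares of 1/27 among Samuel, Lydia, Victor.
Samuel is living and takes 1/27.
Lydia is living and takes 1/27.
Victor is living and takes 1/27.
Rose is living and takes 1/9.
Harriet is living and takes 1/9.
Beatrice predeceased; the 1/3 allotted to Beatrice's branch passes to Beatrice's issue by representation.
The 1/3 is divided into 3 equal shares of 1/9 among Judith, Albert, George.
Judith is living and takes 1/9.
Albert is living and takes 1/9.
George is living and takes 1/9.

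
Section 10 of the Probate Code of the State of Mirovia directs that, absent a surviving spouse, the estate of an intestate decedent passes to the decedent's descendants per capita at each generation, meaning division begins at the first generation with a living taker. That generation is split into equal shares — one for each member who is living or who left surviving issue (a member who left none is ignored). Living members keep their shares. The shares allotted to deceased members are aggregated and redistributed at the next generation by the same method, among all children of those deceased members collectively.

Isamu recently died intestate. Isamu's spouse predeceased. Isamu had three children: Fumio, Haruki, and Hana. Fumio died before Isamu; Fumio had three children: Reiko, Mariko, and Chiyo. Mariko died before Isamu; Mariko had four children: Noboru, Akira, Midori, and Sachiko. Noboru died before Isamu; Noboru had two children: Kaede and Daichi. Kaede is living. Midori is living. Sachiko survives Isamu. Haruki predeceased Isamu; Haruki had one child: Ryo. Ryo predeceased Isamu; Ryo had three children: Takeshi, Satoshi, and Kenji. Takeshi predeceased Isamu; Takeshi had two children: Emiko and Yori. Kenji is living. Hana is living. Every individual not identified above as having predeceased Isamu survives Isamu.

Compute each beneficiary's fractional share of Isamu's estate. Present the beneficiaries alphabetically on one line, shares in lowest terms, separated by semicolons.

There is no surviving spouse, so the entire estate passes to Isamu's descendants per capita at each generation.
At generation 1 (Fumio, Haruki, Hana) there are 3 shares of (1)/3 = 1/3 each.
Living: Hana — each takes 1/3.
Deceased: Fumio and Haruki. Their combined 2/3 is pooled and carried to generation 2.
At generation 2 (Reiko, Mariko, Chiyo, Ryo) there are 4 shares of (2/3)/4 = 1/6 each.
Living: Reiko and Chiyo — each takes 1/6.
Deceased: Mariko and Ryo. Their combined 1/3 is pooled and carried to generation 3.
At generation 3 (Noboru, Akira, Midori, Sachiko, Takeshi, Satoshi, Kenji) there are 7 shares of (1/3)/7 = 1/21 each.
Living: Akira, Midori, Sachiko, Satoshi, and Kenji — each takes 1/21.
Deceased: Noboru and Takeshi. Their combined 2/21 is pooled and carried to generation 4.
At generation 4 (Kaede, Daichi, Emiko, Yori) there are 4 shares of (2/21)/4 = 1/42 each.
Living: Kaede, Daichi, Emiko, and Yori — each takes 1/42.

Akira 1/21; Chiyo 1/6; Daichi 1/42; Emiko 1/42; Hana 1/3; Kaede 1/42; Kenji 1/21; Midori 1/21; Reiko 1/6; Sachiko 1/21; Satoshi 1/21; Yori 1/42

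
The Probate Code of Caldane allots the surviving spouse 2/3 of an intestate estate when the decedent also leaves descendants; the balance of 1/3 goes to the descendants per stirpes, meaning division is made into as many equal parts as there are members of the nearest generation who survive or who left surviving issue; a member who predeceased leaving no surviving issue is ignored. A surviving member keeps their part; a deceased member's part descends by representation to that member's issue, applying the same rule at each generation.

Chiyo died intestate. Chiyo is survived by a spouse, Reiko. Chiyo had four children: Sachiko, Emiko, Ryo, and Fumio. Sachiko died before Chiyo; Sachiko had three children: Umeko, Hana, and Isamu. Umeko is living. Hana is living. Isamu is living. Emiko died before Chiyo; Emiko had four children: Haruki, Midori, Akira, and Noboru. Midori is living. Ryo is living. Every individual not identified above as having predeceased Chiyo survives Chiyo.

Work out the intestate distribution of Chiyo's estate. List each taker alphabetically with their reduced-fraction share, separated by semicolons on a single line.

Akira 1/48; Fumio 1/12; Hana 1/36; Haruki 1/48; Isamu 1/36; Midori 1/48; Noboru 1/48; Reiko 2/3; Ryo 1/12; Umeko 1/36

Reiko, as surviving spouse, takes 2/3.
The remaining 1/3 passes to Chiyo's descendants per stirpes.
The 1/3 is divided into 4 equal shares of 1/12 among Sachiko, Emiko, Ryo, Fumio.
Sachiko predeceased; the 1/12 allotted to Sachiko's branch passes to Sachiko's issue by representation.
The 1/12 is divided into 3 equal shares of 1/36 among Umeko, Hana, Isamu.
Umeko is living and takes 1/36.
Hana is living and takes 1/36.
Isamu is living and takes 1/36.
Emiko predeceased; the 1/12 allotted to Emiko's branch passes to Emiko's issue by representation.
The 1/12 is divided into 4 equal shares of 1/48 among Haruki, Midori, Akira, Noboru.
Haruki is living and takes 1/48.
Midori is living and takes 1/48.
Akira is living and takes 1/48.
Noboru is living and takes 1/48.
Ryo is living and takes 1/12.
Fumio is living and takes 1/12.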